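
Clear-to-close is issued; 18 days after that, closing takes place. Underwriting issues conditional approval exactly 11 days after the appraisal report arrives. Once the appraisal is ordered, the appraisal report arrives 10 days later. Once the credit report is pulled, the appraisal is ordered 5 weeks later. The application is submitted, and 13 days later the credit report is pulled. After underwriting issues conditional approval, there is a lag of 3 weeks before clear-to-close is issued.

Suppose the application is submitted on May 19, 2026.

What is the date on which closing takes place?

September 4, 2026

The application is submitted: May 19, 2026.
The credit report is pulled: May 19, 2026 + 13 days = Jun 1, 2026.
The appraisal is ordered: Jun 1, 2026 + 5 weeks = Jul 6, 2026.
The appraisal report arrives: Jul 6, 2026 + 10 days = Jul 16, 2026.
Underwriting issues conditional approval: Jul 16, 2026 + 11 days = Jul 27, 2026.
Clear-to-close is issued: Jul 27, 2026 + 3 weeks = Aug 17, 2026.
Closing takes place: Aug 17, 2026 + 18 days = Sep 4, 2026.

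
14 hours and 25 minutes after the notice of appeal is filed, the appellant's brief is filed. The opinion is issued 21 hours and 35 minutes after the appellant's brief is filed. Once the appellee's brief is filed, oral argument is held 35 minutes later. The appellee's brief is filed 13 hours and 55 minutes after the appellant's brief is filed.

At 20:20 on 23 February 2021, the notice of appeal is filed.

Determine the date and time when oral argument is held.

01:15 on 25 February 2021

The notice of appeal is filed: 20:20 Feb 23, 2021.
The appellant's brief is filed: 20:20 Feb 23, 2021 + 14h25m = 10:45 Feb 24, 2021.
The appellee's brief is filed: 10:45 Feb 24, 2021 + 13h55m = 00:40 Feb 25, 2021.
Oral argument is held: 00:40 Feb 25, 2021 + 35m = 01:15 Feb 25, 2021.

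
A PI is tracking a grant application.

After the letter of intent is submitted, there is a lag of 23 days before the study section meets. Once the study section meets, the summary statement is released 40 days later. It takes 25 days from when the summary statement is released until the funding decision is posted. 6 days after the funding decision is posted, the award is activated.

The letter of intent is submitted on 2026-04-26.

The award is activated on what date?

2026-07-29

The letter of intent is submitted: Apr 26, 2026.
The study section meets: Apr 26, 2026 + 23 days = May 19, 2026.
The summary statement is released: May 19, 2026 + 40 days = Jun 28, 2026.
The funding decision is posted: Jun 28, 2026 + 25 days = Jul 23, 2026.
The award is activated: Jul 23, 2026 + 6 days = Jul 29, 2026.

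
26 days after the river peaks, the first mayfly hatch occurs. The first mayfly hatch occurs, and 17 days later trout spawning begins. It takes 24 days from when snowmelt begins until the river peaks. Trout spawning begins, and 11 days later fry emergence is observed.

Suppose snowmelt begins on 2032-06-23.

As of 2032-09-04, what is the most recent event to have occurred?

Snowmelt begins: Jun 23, 2032.
The river peaks: Jun 23, 2032 + 24 days = Jul 17, 2032.
The first mayfly hatch occurs: Jul 17, 2032 + 26 days = Aug 12, 2032.
Trout spawning begins: Aug 12, 2032 + 17 days = Aug 29, 2032.
Fry emergence is observed: Aug 29, 2032 + 11 days = Sep 9, 2032.
Sep 4, 2032 falls between when trout spawning begins (Aug 29, 2032) and when fry emergence is observed (Sep 9, 2032).

Trout spawning begins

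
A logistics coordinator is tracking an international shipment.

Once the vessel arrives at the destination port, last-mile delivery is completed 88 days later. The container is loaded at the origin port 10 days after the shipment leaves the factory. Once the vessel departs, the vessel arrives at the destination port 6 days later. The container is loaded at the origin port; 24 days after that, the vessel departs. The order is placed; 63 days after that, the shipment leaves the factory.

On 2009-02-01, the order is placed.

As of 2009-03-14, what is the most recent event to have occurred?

The order is placed: Feb 1, 2009.
The shipment leaves the factory: Feb 1, 2009 + 63 days = Apr 5, 2009.
The container is loaded at the origin port: Apr 5, 2009 + 10 days = Apr 15, 2009.
The vessel departs: Apr 15, 2009 + 24 days = May 9, 2009.
The vessel arrives at the destination port: May 9, 2009 + 6 days = May 15, 2009.
Last-mile delivery is completed: May 15, 2009 + 88 days = Aug 11, 2009.
Mar 14, 2009 falls between when the order is placed (Feb 1, 2009) and when the shipment leaves the factory (Apr 5, 2009).

The order is placed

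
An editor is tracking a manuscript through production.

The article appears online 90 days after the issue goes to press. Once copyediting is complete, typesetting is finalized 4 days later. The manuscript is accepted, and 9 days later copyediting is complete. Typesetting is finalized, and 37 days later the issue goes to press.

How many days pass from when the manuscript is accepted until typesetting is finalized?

13 days

Causal path: the manuscript is accepted → copyediting is complete → typesetting is finalized.
Total delay along the path: 9 + 4 = 13 days.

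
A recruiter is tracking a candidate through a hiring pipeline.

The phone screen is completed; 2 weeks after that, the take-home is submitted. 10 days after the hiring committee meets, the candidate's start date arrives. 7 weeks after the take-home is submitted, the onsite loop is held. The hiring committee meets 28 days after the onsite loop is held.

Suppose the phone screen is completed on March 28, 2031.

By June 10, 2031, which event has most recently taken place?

The onsite loop is held

The phone screen is completed: Mar 28, 2031.
The take-home is submitted: Mar 28, 2031 + 2 weeks = Apr 11, 2031.
The onsite loop is held: Apr 11, 2031 + 7 weeks = May 30, 2031.
The hiring committee meets: May 30, 2031 + 28 days = Jun 27, 2031.
The candidate's start date arrives: Jun 27, 2031 + 10 days = Jul 7, 2031.
Jun 10, 2031 falls between when the onsite loop is held (May 30, 2031) and when the hiring committee meets (Jun 27, 2031).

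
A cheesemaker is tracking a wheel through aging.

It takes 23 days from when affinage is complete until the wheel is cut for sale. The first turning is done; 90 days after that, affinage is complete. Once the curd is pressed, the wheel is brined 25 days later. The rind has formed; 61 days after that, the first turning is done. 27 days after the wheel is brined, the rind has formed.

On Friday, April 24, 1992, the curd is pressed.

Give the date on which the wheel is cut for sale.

The curd is pressed: Apr 24, 1992.
The wheel is brined: Apr 24, 1992 + 25 days = May 19, 1992.
The rind has formed: May 19, 1992 + 27 days = Jun 15, 1992.
The first turning is done: Jun 15, 1992 + 61 days = Aug 15, 1992.
Affinage is complete: Aug 15, 1992 + 90 days = Nov 13, 1992.
The wheel is cut for sale: Nov 13, 1992 + 23 days = Dec 6, 1992.

Sunday, December 6, 1992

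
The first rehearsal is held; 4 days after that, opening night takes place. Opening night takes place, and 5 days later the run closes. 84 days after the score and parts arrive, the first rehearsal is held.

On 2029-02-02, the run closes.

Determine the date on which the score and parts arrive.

The run closes: Feb 2, 2029.
Opening night takes place: Feb 2, 2029 − 5 days = Jan 28, 2029.
The first rehearsal is held: Jan 28, 2029 − 4 days = Jan 24, 2029.
The score and parts arrive: Jan 24, 2029 − 84 days = Nov 1, 2028.

2028-11-01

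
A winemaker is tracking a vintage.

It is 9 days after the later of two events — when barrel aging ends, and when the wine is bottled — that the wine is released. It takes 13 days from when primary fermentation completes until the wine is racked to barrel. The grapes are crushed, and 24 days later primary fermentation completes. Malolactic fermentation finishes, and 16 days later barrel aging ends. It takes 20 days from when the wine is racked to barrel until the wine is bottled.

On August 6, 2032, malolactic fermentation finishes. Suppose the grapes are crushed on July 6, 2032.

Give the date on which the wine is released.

Malolactic fermentation finishes: Aug 6, 2032.
Barrel aging ends: Aug 6, 2032 + 16 days = Aug 22, 2032.
The grapes are crushed: Jul 6, 2032.
Primary fermentation completes: Jul 6, 2032 + 24 days = Jul 30, 2032.
The wine is racked to barrel: Jul 30, 2032 + 13 days = Aug 12, 2032.
The wine is bottled: Aug 12, 2032 + 20 days = Sep 1, 2032.
Both prerequisites met — barrel aging ends (Aug 22, 2032), the wine is bottled (Sep 1, 2032); the later is Sep 1, 2032.
The wine is released: Sep 1, 2032 + 9 days = Sep 10, 2032.

September 10, 2032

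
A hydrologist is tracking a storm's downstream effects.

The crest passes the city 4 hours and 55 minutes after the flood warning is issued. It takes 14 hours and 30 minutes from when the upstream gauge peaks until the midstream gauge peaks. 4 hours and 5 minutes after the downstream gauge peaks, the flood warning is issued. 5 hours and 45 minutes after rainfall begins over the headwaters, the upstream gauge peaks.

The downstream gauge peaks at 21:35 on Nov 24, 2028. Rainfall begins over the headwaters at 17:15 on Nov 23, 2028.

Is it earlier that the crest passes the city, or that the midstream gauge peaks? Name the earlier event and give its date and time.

The downstream gauge peaks: 21:35 Nov 24, 2028.
The flood warning is issued: 21:35 Nov 24, 2028 + 4h05m = 01:40 Nov 25, 2028.
The crest passes the city: 01:40 Nov 25, 2028 + 4h55m = 06:35 Nov 25, 2028.
Rainfall begins over the headwaters: 17:15 Nov 23, 2028.
The upstream gauge peaks: 17:15 Nov 23, 2028 + 5h45m = 23:00 Nov 23, 2028.
The midstream gauge peaks: 23:00 Nov 23, 2028 + 14h30m = 13:30 Nov 24, 2028.
Comparing: the crest passes the city at 06:35 Nov 25, 2028 vs the midstream gauge peaks at 13:30 Nov 24, 2028. Earlier: the midstream gauge peaks.

The midstream gauge peaks — 13:30 on Nov 24, 2028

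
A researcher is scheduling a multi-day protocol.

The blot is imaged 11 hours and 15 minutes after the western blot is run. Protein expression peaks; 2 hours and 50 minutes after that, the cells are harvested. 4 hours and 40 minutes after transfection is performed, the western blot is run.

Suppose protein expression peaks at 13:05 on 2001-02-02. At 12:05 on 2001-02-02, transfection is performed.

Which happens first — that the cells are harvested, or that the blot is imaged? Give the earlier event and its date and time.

The cells are harvested — 15:55 on 2001-02-02

Protein expression peaks: 13:05 Feb 2, 2001.
The cells are harvested: 13:05 Feb 2, 2001 + 2h50m = 15:55 Feb 2, 2001.
Transfection is performed: 12:05 Feb 2, 2001.
The western blot is run: 12:05 Feb 2, 2001 + 4h40m = 16:45 Feb 2, 2001.
The blot is imaged: 16:45 Feb 2, 2001 + 11h15m = 04:00 Feb 3, 2001.
Comparing: the cells are harvested at 15:55 Feb 2, 2001 vs the blot is imaged at 04:00 Feb 3, 2001. Earlier: the cells are harvested.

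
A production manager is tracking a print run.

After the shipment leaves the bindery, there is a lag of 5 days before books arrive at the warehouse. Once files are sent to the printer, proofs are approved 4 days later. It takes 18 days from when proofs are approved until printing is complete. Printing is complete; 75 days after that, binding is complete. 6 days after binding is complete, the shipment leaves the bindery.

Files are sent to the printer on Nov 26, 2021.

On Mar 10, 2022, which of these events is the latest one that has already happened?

The shipment leaves the bindery

Files are sent to the printer: Nov 26, 2021.
Proofs are approved: Nov 26, 2021 + 4 days = Nov 30, 2021.
Printing is complete: Nov 30, 2021 + 18 days = Dec 18, 2021.
Binding is complete: Dec 18, 2021 + 75 days = Mar 3, 2022.
The shipment leaves the bindery: Mar 3, 2022 + 6 days = Mar 9, 2022.
Books arrive at the warehouse: Mar 9, 2022 + 5 days = Mar 14, 2022.
Mar 10, 2022 falls between when the shipment leaves the bindery (Mar 9, 2022) and when books arrive at the warehouse (Mar 14, 2022).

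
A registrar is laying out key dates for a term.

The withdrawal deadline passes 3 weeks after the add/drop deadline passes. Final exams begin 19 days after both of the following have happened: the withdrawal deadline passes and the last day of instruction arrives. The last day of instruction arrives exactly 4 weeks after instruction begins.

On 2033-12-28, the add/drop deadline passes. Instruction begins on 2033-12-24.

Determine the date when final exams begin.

2034-02-09

The add/drop deadline passes: Dec 28, 2033.
The withdrawal deadline passes: Dec 28, 2033 + 3 weeks = Jan 18, 2034.
Instruction begins: Dec 24, 2033.
The last day of instruction arrives: Dec 24, 2033 + 4 weeks = Jan 21, 2034.
Both prerequisites met — the withdrawal deadline passes (Jan 18, 2034), the last day of instruction arrives (Jan 21, 2034); the later is Jan 21, 2034.
Final exams begin: Jan 21, 2034 + 19 days = Feb 9, 2034.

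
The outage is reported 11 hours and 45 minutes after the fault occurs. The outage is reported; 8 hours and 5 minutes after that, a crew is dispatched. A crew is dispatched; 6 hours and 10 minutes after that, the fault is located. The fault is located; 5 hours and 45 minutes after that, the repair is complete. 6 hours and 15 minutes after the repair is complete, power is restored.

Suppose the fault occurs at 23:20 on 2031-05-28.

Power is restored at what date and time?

13:20 on 2031-05-30

The fault occurs: 23:20 May 28, 2031.
The outage is reported: 23:20 May 28, 2031 + 11h45m = 11:05 May 29, 2031.
A crew is dispatched: 11:05 May 29, 2031 + 8h05m = 19:10 May 29, 2031.
The fault is located: 19:10 May 29, 2031 + 6h10m = 01:20 May 30, 2031.
The repair is complete: 01:20 May 30, 2031 + 5h45m = 07:05 May 30, 2031.
Power is restored: 07:05 May 30, 2031 + 6h15m = 13:20 May 30, 2031.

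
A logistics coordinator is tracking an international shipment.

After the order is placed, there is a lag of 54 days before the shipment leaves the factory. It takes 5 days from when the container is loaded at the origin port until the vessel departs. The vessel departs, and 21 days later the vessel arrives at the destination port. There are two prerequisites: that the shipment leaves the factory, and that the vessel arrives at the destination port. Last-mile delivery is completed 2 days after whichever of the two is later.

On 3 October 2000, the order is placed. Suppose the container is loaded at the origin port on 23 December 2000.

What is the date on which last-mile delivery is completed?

20 January 2001

The order is placed: Oct 3, 2000.
The shipment leaves the factory: Oct 3, 2000 + 54 days = Nov 26, 2000.
The container is loaded at the origin port: Dec 23, 2000.
The vessel departs: Dec 23, 2000 + 5 days = Dec 28, 2000.
The vessel arrives at the destination port: Dec 28, 2000 + 21 days = Jan 18, 2001.
Both prerequisites met — the shipment leaves the factory (Nov 26, 2000), the vessel arrives at the destination port (Jan 18, 2001); the later is Jan 18, 2001.
Last-mile delivery is completed: Jan 18, 2001 + 2 days = Jan 20, 2001.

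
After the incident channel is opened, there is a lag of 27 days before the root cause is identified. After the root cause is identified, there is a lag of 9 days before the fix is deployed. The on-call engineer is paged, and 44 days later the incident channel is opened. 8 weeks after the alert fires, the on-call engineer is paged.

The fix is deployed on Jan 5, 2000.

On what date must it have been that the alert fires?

The fix is deployed: Jan 5, 2000.
The root cause is identified: Jan 5, 2000 − 9 days = Dec 27, 1999.
The incident channel is opened: Dec 27, 1999 − 27 days = Nov 30, 1999.
The on-call engineer is paged: Nov 30, 1999 − 44 days = Oct 17, 1999.
The alert fires: Oct 17, 1999 − 8 weeks = Aug 22, 1999.

Aug 22, 1999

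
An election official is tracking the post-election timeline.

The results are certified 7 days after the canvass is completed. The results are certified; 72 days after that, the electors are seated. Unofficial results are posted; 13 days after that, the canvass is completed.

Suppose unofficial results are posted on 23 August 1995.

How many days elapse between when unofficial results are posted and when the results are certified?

Causal path: unofficial results are posted → the canvass is completed → the results are certified.
Total delay along the path: 13 + 7 = 20 days.

20 days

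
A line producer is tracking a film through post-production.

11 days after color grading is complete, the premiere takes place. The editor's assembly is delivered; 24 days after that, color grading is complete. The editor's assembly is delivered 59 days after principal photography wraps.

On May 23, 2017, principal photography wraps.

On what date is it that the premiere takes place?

Aug 25, 2017

Principal photography wraps: May 23, 2017.
The editor's assembly is delivered: May 23, 2017 + 59 days = Jul 21, 2017.
Color grading is complete: Jul 21, 2017 + 24 days = Aug 14, 2017.
The premiere takes place: Aug 14, 2017 + 11 days = Aug 25, 2017.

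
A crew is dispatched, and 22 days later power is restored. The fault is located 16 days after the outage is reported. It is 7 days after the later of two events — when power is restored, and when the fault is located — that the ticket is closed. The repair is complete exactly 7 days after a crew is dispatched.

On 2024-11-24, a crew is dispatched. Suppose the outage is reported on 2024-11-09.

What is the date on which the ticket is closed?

A crew is dispatched: Nov 24, 2024.
Power is restored: Nov 24, 2024 + 22 days = Dec 16, 2024.
The outage is reported: Nov 9, 2024.
The fault is located: Nov 9, 2024 + 16 days = Nov 25, 2024.
Both prerequisites met — power is restored (Dec 16, 2024), the fault is located (Nov 25, 2024); the later is Dec 16, 2024.
The ticket is closed: Dec 16, 2024 + 7 days = Dec 23, 2024.

2024-12-23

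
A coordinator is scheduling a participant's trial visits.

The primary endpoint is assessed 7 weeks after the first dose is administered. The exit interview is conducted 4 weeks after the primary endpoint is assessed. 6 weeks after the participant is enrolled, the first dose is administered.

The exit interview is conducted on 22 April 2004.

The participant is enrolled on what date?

The exit interview is conducted: Apr 22, 2004.
The primary endpoint is assessed: Apr 22, 2004 − 4 weeks = Mar 25, 2004.
The first dose is administered: Mar 25, 2004 − 7 weeks = Feb 5, 2004.
The participant is enrolled: Feb 5, 2004 − 6 weeks = Dec 25, 2003.

25 December 2003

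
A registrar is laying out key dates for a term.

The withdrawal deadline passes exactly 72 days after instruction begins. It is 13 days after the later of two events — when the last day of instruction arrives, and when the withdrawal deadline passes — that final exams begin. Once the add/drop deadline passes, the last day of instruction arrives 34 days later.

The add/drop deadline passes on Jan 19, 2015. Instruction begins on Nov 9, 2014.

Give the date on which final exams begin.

The add/drop deadline passes: Jan 19, 2015.
The last day of instruction arrives: Jan 19, 2015 + 34 days = Feb 22, 2015.
Instruction begins: Nov 9, 2014.
The withdrawal deadline passes: Nov 9, 2014 + 72 days = Jan 20, 2015.
Both prerequisites met — the last day of instruction arrives (Feb 22, 2015), the withdrawal deadline passes (Jan 20, 2015); the later is Feb 22, 2015.
Final exams begin: Feb 22, 2015 + 13 days = Mar 7, 2015.

Mar 7, 2015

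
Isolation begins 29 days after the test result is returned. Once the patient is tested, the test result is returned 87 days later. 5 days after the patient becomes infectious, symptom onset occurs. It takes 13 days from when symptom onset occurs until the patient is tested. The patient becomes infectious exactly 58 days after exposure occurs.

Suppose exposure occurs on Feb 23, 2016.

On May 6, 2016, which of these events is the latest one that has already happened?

Exposure occurs: Feb 23, 2016.
The patient becomes infectious: Feb 23, 2016 + 58 days = Apr 21, 2016.
Symptom onset occurs: Apr 21, 2016 + 5 days = Apr 26, 2016.
The patient is tested: Apr 26, 2016 + 13 days = May 9, 2016.
The test result is returned: May 9, 2016 + 87 days = Aug 4, 2016.
Isolation begins: Aug 4, 2016 + 29 days = Sep 2, 2016.
May 6, 2016 falls between when symptom onset occurs (Apr 26, 2016) and when the patient is tested (May 9, 2016).

Symptom onset occurs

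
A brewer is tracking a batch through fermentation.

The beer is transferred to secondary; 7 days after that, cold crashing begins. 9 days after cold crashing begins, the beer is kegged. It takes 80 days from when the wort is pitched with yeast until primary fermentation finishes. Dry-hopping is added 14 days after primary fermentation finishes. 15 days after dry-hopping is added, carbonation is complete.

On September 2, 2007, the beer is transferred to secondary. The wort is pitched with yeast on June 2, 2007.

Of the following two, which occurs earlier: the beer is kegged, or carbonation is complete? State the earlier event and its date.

The beer is kegged — September 18, 2007

The beer is transferred to secondary: Sep 2, 2007.
Cold crashing begins: Sep 2, 2007 + 7 days = Sep 9, 2007.
The beer is kegged: Sep 9, 2007 + 9 days = Sep 18, 2007.
The wort is pitched with yeast: Jun 2, 2007.
Primary fermentation finishes: Jun 2, 2007 + 80 days = Aug 21, 2007.
Dry-hopping is added: Aug 21, 2007 + 14 days = Sep 4, 2007.
Carbonation is complete: Sep 4, 2007 + 15 days = Sep 19, 2007.
Comparing: the beer is kegged on Sep 18, 2007 vs carbonation is complete on Sep 19, 2007. Earlier: the beer is kegged.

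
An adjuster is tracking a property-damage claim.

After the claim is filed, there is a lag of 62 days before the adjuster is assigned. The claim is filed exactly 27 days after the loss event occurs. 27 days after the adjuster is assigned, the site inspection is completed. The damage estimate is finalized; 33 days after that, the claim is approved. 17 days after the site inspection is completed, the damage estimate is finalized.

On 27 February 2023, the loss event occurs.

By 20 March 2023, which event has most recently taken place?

The loss event occurs: Feb 27, 2023.
The claim is filed: Feb 27, 2023 + 27 days = Mar 26, 2023.
The adjuster is assigned: Mar 26, 2023 + 62 days = May 27, 2023.
The site inspection is completed: May 27, 2023 + 27 days = Jun 23, 2023.
The damage estimate is finalized: Jun 23, 2023 + 17 days = Jul 10, 2023.
The claim is approved: Jul 10, 2023 + 33 days = Aug 12, 2023.
Mar 20, 2023 falls between when the loss event occurs (Feb 27, 2023) and when the claim is filed (Mar 26, 2023).

The loss event occurs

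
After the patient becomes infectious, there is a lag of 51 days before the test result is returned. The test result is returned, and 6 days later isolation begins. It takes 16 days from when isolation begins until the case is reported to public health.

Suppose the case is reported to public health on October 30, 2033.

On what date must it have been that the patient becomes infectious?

The case is reported to public health: Oct 30, 2033.
Isolation begins: Oct 30, 2033 − 16 days = Oct 14, 2033.
The test result is returned: Oct 14, 2033 − 6 days = Oct 8, 2033.
The patient becomes infectious: Oct 8, 2033 − 51 days = Aug 18, 2033.

August 18, 2033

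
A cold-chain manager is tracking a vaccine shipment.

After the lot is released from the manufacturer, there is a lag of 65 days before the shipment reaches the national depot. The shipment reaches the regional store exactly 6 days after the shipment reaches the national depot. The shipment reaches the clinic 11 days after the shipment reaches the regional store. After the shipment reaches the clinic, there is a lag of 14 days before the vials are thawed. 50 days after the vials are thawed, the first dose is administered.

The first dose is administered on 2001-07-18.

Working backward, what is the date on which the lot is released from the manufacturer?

2001-02-22

The first dose is administered: Jul 18, 2001.
The vials are thawed: Jul 18, 2001 − 50 days = May 29, 2001.
The shipment reaches the clinic: May 29, 2001 − 14 days = May 15, 2001.
The shipment reaches the regional store: May 15, 2001 − 11 days = May 4, 2001.
The shipment reaches the national depot: May 4, 2001 − 6 days = Apr 28, 2001.
The lot is released from the manufacturer: Apr 28, 2001 − 65 days = Feb 22, 2001.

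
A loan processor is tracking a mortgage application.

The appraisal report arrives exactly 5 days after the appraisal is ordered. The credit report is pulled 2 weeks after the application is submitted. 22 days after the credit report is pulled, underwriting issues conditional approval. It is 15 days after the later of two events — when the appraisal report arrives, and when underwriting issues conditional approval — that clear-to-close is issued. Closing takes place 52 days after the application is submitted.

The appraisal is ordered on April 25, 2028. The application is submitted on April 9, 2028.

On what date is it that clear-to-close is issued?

May 30, 2028

The appraisal is ordered: Apr 25, 2028.
The appraisal report arrives: Apr 25, 2028 + 5 days = Apr 30, 2028.
The application is submitted: Apr 9, 2028.
The credit report is pulled: Apr 9, 2028 + 2 weeks = Apr 23, 2028.
Underwriting issues conditional approval: Apr 23, 2028 + 22 days = May 15, 2028.
Both prerequisites met — the appraisal report arrives (Apr 30, 2028), underwriting issues conditional approval (May 15, 2028); the later is May 15, 2028.
Clear-to-close is issued: May 15, 2028 + 15 days = May 30, 2028.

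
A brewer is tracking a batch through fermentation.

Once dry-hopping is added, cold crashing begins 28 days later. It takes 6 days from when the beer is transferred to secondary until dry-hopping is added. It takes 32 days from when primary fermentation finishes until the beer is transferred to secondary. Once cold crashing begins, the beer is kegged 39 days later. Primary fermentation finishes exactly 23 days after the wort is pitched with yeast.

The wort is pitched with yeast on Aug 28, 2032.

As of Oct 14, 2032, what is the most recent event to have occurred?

Primary fermentation finishes

The wort is pitched with yeast: Aug 28, 2032.
Primary fermentation finishes: Aug 28, 2032 + 23 days = Sep 20, 2032.
The beer is transferred to secondary: Sep 20, 2032 + 32 days = Oct 22, 2032.
Dry-hopping is added: Oct 22, 2032 + 6 days = Oct 28, 2032.
Cold crashing begins: Oct 28, 2032 + 28 days = Nov 25, 2032.
The beer is kegged: Nov 25, 2032 + 39 days = Jan 3, 2033.
Oct 14, 2032 falls between when primary fermentation finishes (Sep 20, 2032) and when the beer is transferred to secondary (Oct 22, 2032).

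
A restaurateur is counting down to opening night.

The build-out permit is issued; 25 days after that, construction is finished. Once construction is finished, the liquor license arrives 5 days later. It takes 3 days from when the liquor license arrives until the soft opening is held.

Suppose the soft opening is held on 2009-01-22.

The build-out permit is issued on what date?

2008-12-20

The soft opening is held: Jan 22, 2009.
The liquor license arrives: Jan 22, 2009 − 3 days = Jan 19, 2009.
Construction is finished: Jan 19, 2009 − 5 days = Jan 14, 2009.
The build-out permit is issued: Jan 14, 2009 − 25 days = Dec 20, 2008.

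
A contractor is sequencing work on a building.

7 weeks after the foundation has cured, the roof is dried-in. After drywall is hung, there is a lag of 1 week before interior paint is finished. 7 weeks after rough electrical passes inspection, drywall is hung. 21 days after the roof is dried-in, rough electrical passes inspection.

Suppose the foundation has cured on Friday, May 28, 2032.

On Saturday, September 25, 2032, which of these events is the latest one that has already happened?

The foundation has cured: May 28, 2032.
The roof is dried-in: May 28, 2032 + 7 weeks = Jul 16, 2032.
Rough electrical passes inspection: Jul 16, 2032 + 21 days = Aug 6, 2032.
Drywall is hung: Aug 6, 2032 + 7 weeks = Sep 24, 2032.
Interior paint is finished: Sep 24, 2032 + 1 week = Oct 1, 2032.
Sep 25, 2032 falls between when drywall is hung (Sep 24, 2032) and when interior paint is finished (Oct 1, 2032).

Drywall is hung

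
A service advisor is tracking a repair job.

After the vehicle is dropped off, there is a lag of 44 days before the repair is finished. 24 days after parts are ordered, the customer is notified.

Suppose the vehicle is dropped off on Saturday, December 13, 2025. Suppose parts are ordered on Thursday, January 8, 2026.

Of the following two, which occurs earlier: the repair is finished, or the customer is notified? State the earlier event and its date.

The repair is finished — Monday, January 26, 2026

The vehicle is dropped off: Dec 13, 2025.
The repair is finished: Dec 13, 2025 + 44 days = Jan 26, 2026.
Parts are ordered: Jan 8, 2026.
The customer is notified: Jan 8, 2026 + 24 days = Feb 1, 2026.
Comparing: the repair is finished on Jan 26, 2026 vs the customer is notified on Feb 1, 2026. Earlier: the repair is finished.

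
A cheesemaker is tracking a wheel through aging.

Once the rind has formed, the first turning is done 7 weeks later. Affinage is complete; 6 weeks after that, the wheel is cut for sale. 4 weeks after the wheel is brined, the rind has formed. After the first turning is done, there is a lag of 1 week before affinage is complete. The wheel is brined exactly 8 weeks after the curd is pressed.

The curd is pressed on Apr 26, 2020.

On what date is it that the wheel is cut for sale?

The curd is pressed: Apr 26, 2020.
The wheel is brined: Apr 26, 2020 + 8 weeks = Jun 21, 2020.
The rind has formed: Jun 21, 2020 + 4 weeks = Jul 19, 2020.
The first turning is done: Jul 19, 2020 + 7 weeks = Sep 6, 2020.
Affinage is complete: Sep 6, 2020 + 1 week = Sep 13, 2020.
The wheel is cut for sale: Sep 13, 2020 + 6 weeks = Oct 25, 2020.

Oct 25, 2020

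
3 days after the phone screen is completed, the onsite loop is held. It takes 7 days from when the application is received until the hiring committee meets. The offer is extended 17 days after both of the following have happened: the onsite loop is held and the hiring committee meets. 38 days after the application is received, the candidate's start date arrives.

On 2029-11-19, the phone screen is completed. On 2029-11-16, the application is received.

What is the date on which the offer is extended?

The phone screen is completed: Nov 19, 2029.
The onsite loop is held: Nov 19, 2029 + 3 days = Nov 22, 2029.
The application is received: Nov 16, 2029.
The hiring committee meets: Nov 16, 2029 + 7 days = Nov 23, 2029.
Both prerequisites met — the onsite loop is held (Nov 22, 2029), the hiring committee meets (Nov 23, 2029); the later is Nov 23, 2029.
The offer is extended: Nov 23, 2029 + 17 days = Dec 10, 2029.

2029-12-10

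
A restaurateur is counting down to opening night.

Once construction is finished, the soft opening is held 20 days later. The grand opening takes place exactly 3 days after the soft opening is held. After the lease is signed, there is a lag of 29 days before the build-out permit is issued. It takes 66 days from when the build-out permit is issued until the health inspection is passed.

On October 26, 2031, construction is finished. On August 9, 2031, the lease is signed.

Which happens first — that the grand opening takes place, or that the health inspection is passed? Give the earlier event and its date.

Construction is finished: Oct 26, 2031.
The soft opening is held: Oct 26, 2031 + 20 days = Nov 15, 2031.
The grand opening takes place: Nov 15, 2031 + 3 days = Nov 18, 2031.
The lease is signed: Aug 9, 2031.
The build-out permit is issued: Aug 9, 2031 + 29 days = Sep 7, 2031.
The health inspection is passed: Sep 7, 2031 + 66 days = Nov 12, 2031.
Comparing: the grand opening takes place on Nov 18, 2031 vs the health inspection is passed on Nov 12, 2031. Earlier: the health inspection is passed.

The health inspection is passed — November 12, 2031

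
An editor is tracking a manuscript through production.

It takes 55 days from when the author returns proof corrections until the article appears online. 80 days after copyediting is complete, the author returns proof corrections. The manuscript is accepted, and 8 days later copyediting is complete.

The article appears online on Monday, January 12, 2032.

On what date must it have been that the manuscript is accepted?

The article appears online: Jan 12, 2032.
The author returns proof corrections: Jan 12, 2032 − 55 days = Nov 18, 2031.
Copyediting is complete: Nov 18, 2031 − 80 days = Aug 30, 2031.
The manuscript is accepted: Aug 30, 2031 − 8 days = Aug 22, 2031.

Friday, August 22, 2031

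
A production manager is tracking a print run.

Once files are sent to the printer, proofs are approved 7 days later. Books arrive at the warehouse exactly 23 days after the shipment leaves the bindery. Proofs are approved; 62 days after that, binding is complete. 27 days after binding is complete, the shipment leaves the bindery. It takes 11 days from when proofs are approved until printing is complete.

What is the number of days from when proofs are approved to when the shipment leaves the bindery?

89 days

Causal path: proofs are approved → binding is complete → the shipment leaves the bindery.
Total delay along the path: 62 + 27 = 89 days.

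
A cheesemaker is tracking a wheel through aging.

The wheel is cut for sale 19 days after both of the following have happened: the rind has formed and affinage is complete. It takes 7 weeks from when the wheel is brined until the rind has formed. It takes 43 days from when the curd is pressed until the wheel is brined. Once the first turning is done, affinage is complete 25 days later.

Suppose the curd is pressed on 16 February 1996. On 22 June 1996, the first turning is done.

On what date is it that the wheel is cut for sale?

The curd is pressed: Feb 16, 1996.
The wheel is brined: Feb 16, 1996 + 43 days = Mar 30, 1996.
The rind has formed: Mar 30, 1996 + 7 weeks = May 18, 1996.
The first turning is done: Jun 22, 1996.
Affinage is complete: Jun 22, 1996 + 25 days = Jul 17, 1996.
Both prerequisites met — the rind has formed (May 18, 1996), affinage is complete (Jul 17, 1996); the later is Jul 17, 1996.
The wheel is cut for sale: Jul 17, 1996 + 19 days = Aug 5, 1996.

5 August 1996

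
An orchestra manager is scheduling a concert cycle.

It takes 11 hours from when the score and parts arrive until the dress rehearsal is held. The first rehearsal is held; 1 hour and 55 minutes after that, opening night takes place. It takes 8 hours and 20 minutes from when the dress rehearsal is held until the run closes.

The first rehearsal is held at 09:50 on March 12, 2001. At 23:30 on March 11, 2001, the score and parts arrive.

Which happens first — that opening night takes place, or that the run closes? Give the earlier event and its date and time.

The first rehearsal is held: 09:50 Mar 12, 2001.
Opening night takes place: 09:50 Mar 12, 2001 + 1h55m = 11:45 Mar 12, 2001.
The score and parts arrive: 23:30 Mar 11, 2001.
The dress rehearsal is held: 23:30 Mar 11, 2001 + 11h = 10:30 Mar 12, 2001.
The run closes: 10:30 Mar 12, 2001 + 8h20m = 18:50 Mar 12, 2001.
Comparing: opening night takes place at 11:45 Mar 12, 2001 vs the run closes at 18:50 Mar 12, 2001. Earlier: opening night takes place.

Opening night takes place — 11:45 on March 12, 2001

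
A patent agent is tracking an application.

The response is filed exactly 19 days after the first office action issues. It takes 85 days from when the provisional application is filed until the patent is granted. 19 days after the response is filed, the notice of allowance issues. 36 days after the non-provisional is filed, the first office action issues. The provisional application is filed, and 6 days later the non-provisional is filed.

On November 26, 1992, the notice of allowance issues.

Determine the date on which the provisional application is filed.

September 7, 1992

The notice of allowance issues: Nov 26, 1992.
The response is filed: Nov 26, 1992 − 19 days = Nov 7, 1992.
The first office action issues: Nov 7, 1992 − 19 days = Oct 19, 1992.
The non-provisional is filed: Oct 19, 1992 − 36 days = Sep 13, 1992.
The provisional application is filed: Sep 13, 1992 − 6 days = Sep 7, 1992.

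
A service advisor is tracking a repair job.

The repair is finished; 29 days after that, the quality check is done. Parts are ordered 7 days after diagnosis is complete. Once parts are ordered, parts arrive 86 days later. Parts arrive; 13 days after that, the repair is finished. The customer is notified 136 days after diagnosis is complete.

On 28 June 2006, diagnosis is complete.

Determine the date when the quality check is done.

Diagnosis is complete: Jun 28, 2006.
Parts are ordered: Jun 28, 2006 + 7 days = Jul 5, 2006.
Parts arrive: Jul 5, 2006 + 86 days = Sep 29, 2006.
The repair is finished: Sep 29, 2006 + 13 days = Oct 12, 2006.
The quality check is done: Oct 12, 2006 + 29 days = Nov 10, 2006.

10 November 2006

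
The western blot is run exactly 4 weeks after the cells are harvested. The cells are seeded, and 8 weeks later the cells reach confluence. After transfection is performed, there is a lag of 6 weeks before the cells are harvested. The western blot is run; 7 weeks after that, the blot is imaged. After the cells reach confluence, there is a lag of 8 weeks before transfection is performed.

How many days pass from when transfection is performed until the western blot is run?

Causal path: transfection is performed → the cells are harvested → the western blot is run.
Total delay along the path: 6 + 4 weeks = 10 weeks = 70 days.

70 days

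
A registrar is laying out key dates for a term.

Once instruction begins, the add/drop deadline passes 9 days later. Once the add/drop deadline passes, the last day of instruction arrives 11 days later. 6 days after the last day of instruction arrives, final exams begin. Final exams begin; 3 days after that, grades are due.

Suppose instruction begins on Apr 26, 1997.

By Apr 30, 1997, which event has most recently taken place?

Instruction begins

Instruction begins: Apr 26, 1997.
The add/drop deadline passes: Apr 26, 1997 + 9 days = May 5, 1997.
The last day of instruction arrives: May 5, 1997 + 11 days = May 16, 1997.
Final exams begin: May 16, 1997 + 6 days = May 22, 1997.
Grades are due: May 22, 1997 + 3 days = May 25, 1997.
Apr 30, 1997 falls between when instruction begins (Apr 26, 1997) and when the add/drop deadline passes (May 5, 1997).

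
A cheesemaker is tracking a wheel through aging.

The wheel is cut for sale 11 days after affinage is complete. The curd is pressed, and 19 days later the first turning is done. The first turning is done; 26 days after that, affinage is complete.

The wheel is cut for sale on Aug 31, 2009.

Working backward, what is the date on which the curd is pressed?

The wheel is cut for sale: Aug 31, 2009.
Affinage is complete: Aug 31, 2009 − 11 days = Aug 20, 2009.
The first turning is done: Aug 20, 2009 − 26 days = Jul 25, 2009.
The curd is pressed: Jul 25, 2009 − 19 days = Jul 6, 2009.

Jul 6, 2009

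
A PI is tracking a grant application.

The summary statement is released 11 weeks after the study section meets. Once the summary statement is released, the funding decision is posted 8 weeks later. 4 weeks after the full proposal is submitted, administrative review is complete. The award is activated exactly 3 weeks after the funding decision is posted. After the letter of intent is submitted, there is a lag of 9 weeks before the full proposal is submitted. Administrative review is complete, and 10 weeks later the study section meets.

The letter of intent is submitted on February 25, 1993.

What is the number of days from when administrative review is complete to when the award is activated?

224 days

Causal path: administrative review is complete → the study section meets → the summary statement is released → the funding decision is posted → the award is activated.
Total delay along the path: 10 + 11 + 8 + 3 weeks = 32 weeks = 224 days.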